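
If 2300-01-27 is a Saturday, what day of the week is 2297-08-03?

Count forward from the earlier date (August 3, 2297) to the later (January 27, 2300):
August 3, 2297 → August 3, 2298: 365 days.
August 3, 2298 → August 3, 2299: 365 days.
August 2299: 31 − 3 = 28 days remain.
Then September (30), October (31), November (30), December (31): 30 + 31 + 30 + 31 = 122 days.
January 1–27, 2300: 27 days.
Residual: 177 days.
Total: 907 days.
907 mod 7 = 4, so 4 days before Saturday is Tuesday.

Tuesday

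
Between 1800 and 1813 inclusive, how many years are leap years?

Years divisible by 4 in [1800, 1813]: 1800, 1804, 1808, 1812.
Of these, 1800 is divisible by 100 but not 400, so not leap.
Leap years: 4 − 1 = 3.

3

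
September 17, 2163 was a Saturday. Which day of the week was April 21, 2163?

Thursday

Count forward from the earlier date (April 21, 2163) to the later (September 17, 2163):
April 2163: 30 − 21 = 9 days remain.
Then May (31), June (30), July (31), August (31): 31 + 30 + 31 + 31 = 123 days.
September 1–17, 2163: 17 days.
Total: 9 + 123 + 17 = 149 days.
149 mod 7 = 2, so 2 days before Saturday is Thursday.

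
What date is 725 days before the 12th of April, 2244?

the 18th of April, 2242

Count 725 days before April 12, 2244:
April 2242: 30 − 18 = 12 days remain.
Then 23 full months totalling 701 days.
April 1–12, 2244: 12 days.
Total: 12 + 701 + 12 = 725 days.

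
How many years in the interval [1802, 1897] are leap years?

Years divisible by 4: 1804, 1808, …, 1896 — 24 in all.
No century exceptions apply. Count: 24.

24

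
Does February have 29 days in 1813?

1813 is not a leap year.

No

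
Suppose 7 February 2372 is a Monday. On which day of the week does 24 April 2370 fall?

Count forward from the earlier date (April 24, 2370) to the later (February 7, 2372):
Day-of-year of April 24, 2370: 114.
Day-of-year of February 7, 2372: 38.
2370 has 365 days, so 365 − 114 = 251 days remain in 2370.
Full years: 2371: 365. Sum = 365.
Total: 251 + 365 + 38 = 654 days.
654 mod 7 = 3, so 3 days before Monday is Friday.

Friday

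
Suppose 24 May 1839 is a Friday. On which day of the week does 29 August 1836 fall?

Monday

Count forward from the earlier date (August 29, 1836) to the later (May 24, 1839):
Day-of-year of August 29, 1836: 242.
Day-of-year of May 24, 1839: 144.
1836 has 366 days, so 366 − 242 = 124 days remain in 1836.
Full years: 1837: 365; 1838: 365. Sum = 730.
Total: 124 + 730 + 144 = 998 days.
998 mod 7 = 4, so 4 days before Friday is Monday.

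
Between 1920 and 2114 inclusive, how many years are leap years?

Years divisible by 4: 1920, 1924, …, 2112 — 49 in all.
Of these, 2100 is divisible by 100 but not 400, so not leap.
2000 is divisible by 400, so still leap.
Leap years: 49 − 1 = 48.

48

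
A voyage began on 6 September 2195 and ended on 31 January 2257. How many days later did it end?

From September 6, 2195 to September 6, 2256: 61 years, of which 15 contain a Feb 29 — 46×365 + 15×366 = 22280 days.
(2200 is not a leap year (divisible by 100 but not 400).)
September 2256: 30 − 6 = 24 days remain.
Then October (31), November (30), December (31): 31 + 30 + 31 = 92 days.
January 1–31, 2257: 31 days.
Residual: 147 days.
Total: 22427 days.

22427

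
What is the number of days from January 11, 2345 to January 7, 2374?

10588

From January 11, 2345 to January 11, 2373: 28 years, of which 7 contain a Feb 29 — 21×365 + 7×366 = 10227 days.
January 2373: 31 − 11 = 20 days remain.
Then 11 full months totalling 334 days.
January 1–7, 2374: 7 days.
Residual: 361 days.
Total: 10588 days.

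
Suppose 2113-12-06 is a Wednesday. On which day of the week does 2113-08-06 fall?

Sunday

Count forward from the earlier date (August 6, 2113) to the later (December 6, 2113):
August 2113: 31 − 6 = 25 days remain.
Then September (30), October (31), November (30): 30 + 31 + 30 = 91 days.
December 1–6, 2113: 6 days.
Total: 25 + 91 + 6 = 122 days.
122 mod 7 = 3, so 3 days before Wednesday is Sunday.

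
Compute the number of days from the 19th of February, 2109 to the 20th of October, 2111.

973

Day-of-year of February 19, 2109: 50.
Day-of-year of October 20, 2111: 293.
2109 has 365 days, so 365 − 50 = 315 days remain in 2109.
Full years: 2110: 365. Sum = 365.
Total: 315 + 365 + 293 = 973 days.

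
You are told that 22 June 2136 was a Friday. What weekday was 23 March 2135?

Wednesday

Count forward from the earlier date (March 23, 2135) to the later (June 22, 2136):
March 2135: 31 − 23 = 8 days remain.
Then 14 full months totalling 427 days.
June 1–22, 2136: 22 days.
Total: 8 + 427 + 22 = 457 days.
457 mod 7 = 2, so 2 days before Friday is Wednesday.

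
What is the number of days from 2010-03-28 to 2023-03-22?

Day-of-year of March 28, 2010: 87.
Day-of-year of March 22, 2023: 81.
2010 has 365 days, so 365 − 87 = 278 days remain in 2010.
Full years 2011–2022: 9 common + 3 leap = 9×365 + 3×366 = 4383 days.
Total: 278 + 4383 + 81 = 4742 days.

4742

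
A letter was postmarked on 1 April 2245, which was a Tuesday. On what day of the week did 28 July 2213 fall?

Wednesday

Count forward from the earlier date (July 28, 2213) to the later (April 1, 2245):
From July 28, 2213 to July 28, 2244: 31 years, of which 8 contain a Feb 29 — 23×365 + 8×366 = 11323 days.
July 2244: 31 − 28 = 3 days remain.
Then August (31), September (30), October (31), November (30), December (31), January (31), February 2245 (28), March (31): 31 + 30 + 31 + 30 + 31 + 31 + 28 + 31 = 243 days.
April 1, 2245: 1 day.
Residual: 247 days.
Total: 11570 days.
11570 mod 7 = 6, so 6 days before Tuesday is Wednesday.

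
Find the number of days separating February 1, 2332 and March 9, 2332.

37

February 2332: 29 − 1 = 28 days remain (2332 is a leap year, so February has 29 days).
March 1–9, 2332: 9 days.
Total: 28 + 9 = 37 days.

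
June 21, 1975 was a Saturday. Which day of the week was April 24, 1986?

Thursday

Day-of-year of June 21, 1975: 172.
Day-of-year of April 24, 1986: 114.
1975 has 365 days, so 365 − 172 = 193 days remain in 1975.
Full years 1976–1985: 7 common + 3 leap = 7×365 + 3×366 = 3653 days.
Total: 193 + 3653 + 114 = 3960 days.
3960 mod 7 = 5, so 5 days after Saturday is Thursday.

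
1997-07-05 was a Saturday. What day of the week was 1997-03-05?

Count forward from the earlier date (March 5, 1997) to the later (July 5, 1997):
March 1997: 31 − 5 = 26 days remain.
Then April (30), May (31), June (30): 30 + 31 + 30 = 91 days.
July 1–5, 1997: 5 days.
Total: 26 + 91 + 5 = 122 days.
122 mod 7 = 3, so 3 days before Saturday is Wednesday.

Wednesday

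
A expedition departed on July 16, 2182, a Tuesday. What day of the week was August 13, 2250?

Tuesday

From July 16, 2182 to July 16, 2250: 68 years, of which 16 contain a Feb 29 — 52×365 + 16×366 = 24836 days.
(2200 is not a leap year (divisible by 100 but not 400).)
July 2250: 31 − 16 = 15 days remain.
August 1–13, 2250: 13 days.
Residual: 28 days.
Total: 24864 days.
24864 is a multiple of 7, so August 13, 2250 falls on the same weekday: Tuesday.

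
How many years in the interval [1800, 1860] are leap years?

Years divisible by 4: 1800, 1804, …, 1860 — 16 in all.
Of these, 1800 is divisible by 100 but not 400, so not leap.
Leap years: 16 − 1 = 15.

15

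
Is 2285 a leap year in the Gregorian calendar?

No

2285 is not a leap year.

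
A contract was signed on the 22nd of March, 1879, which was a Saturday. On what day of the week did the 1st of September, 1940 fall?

Sunday

From March 22, 1879 to March 22, 1940: 61 years, of which 15 contain a Feb 29 — 46×365 + 15×366 = 22280 days.
(1900 is not a leap year (divisible by 100 but not 400).)
March 1940: 31 − 22 = 9 days remain.
Then April (30), May (31), June (30), July (31), August (31): 30 + 31 + 30 + 31 + 31 = 153 days.
September 1, 1940: 1 day.
Residual: 163 days.
Total: 22443 days.
22443 mod 7 = 1, so 1 day after Saturday is Sunday.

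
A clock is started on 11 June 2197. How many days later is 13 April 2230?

From June 11, 2197 to June 11, 2229: 32 years, of which 7 contain a Feb 29 — 25×365 + 7×366 = 11687 days.
(2200 is not a leap year (divisible by 100 but not 400).)
June 2229: 30 − 11 = 19 days remain.
Then 9 full months totalling 274 days.
April 1–13, 2230: 13 days.
Residual: 306 days.
Total: 11993 days.

11993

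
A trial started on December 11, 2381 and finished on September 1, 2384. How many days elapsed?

December 11, 2381 → December 11, 2382: 365 days.
December 11, 2382 → December 11, 2383: 365 days.
December 2383: 31 − 11 = 20 days remain.
Then January (31), February 2384 (29), March (31), April (30), May (31), June (30), July (31), August (31): 31 + 29 + 31 + 30 + 31 + 30 + 31 + 31 = 244 days.
September 1, 2384: 1 day.
Residual: 265 days.
Total: 995 days.

995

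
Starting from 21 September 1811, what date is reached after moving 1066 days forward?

22 August 1814

Count 1066 days after September 21, 1811:
September 21, 1811 → September 21, 1812: 366 days (1812 is a leap year).
September 21, 1812 → September 21, 1813: 365 days.
September 1813: 30 − 21 = 9 days remain.
Then 10 full months totalling 304 days.
August 1–22, 1814: 22 days.
Residual: 335 days.
Total: 1066 days.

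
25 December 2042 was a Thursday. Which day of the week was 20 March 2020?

Friday

Count forward from the earlier date (March 20, 2020) to the later (December 25, 2042):
From March 20, 2020 to March 20, 2042: 22 years, of which 5 contain a Feb 29 — 17×365 + 5×366 = 8035 days.
March 2042: 31 − 20 = 11 days remain.
Then April (30), May (31), June (30), July (31), August (31), September (30), October (31), November (30): 30 + 31 + 30 + 31 + 31 + 30 + 31 + 30 = 244 days.
December 1–25, 2042: 25 days.
Residual: 280 days.
Total: 8315 days.
8315 mod 7 = 6, so 6 days before Thursday is Friday.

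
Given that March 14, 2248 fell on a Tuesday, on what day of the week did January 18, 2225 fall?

Count forward from the earlier date (January 18, 2225) to the later (March 14, 2248):
Day-of-year of January 18, 2225: 18.
Day-of-year of March 14, 2248: 74.
2225 has 365 days, so 365 − 18 = 347 days remain in 2225.
Full years 2226–2247: 17 common + 5 leap = 17×365 + 5×366 = 8035 days.
Total: 347 + 8035 + 74 = 8456 days.
8456 is a multiple of 7, so January 18, 2225 falls on the same weekday: Tuesday.

Tuesday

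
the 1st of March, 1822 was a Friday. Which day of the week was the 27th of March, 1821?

Count forward from the earlier date (March 27, 1821) to the later (March 1, 1822):
March 1821: 31 − 27 = 4 days remain.
Then 11 full months totalling 334 days.
March 1, 1822: 1 day.
Total: 4 + 334 + 1 = 339 days.
339 mod 7 = 3, so 3 days before Friday is Tuesday.

Tuesday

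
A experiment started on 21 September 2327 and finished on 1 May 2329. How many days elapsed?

September 2327: 30 − 21 = 9 days remain.
Then 19 full months totalling 578 days.
May 1, 2329: 1 day.
Total: 9 + 578 + 1 = 588 days.

588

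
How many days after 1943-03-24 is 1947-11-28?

Day-of-year of March 24, 1943: 83.
Day-of-year of November 28, 1947: 332.
1943 has 365 days, so 365 − 83 = 282 days remain in 1943.
Full years: 1944: 366; 1945: 365; 1946: 365. Sum = 1096.
Total: 282 + 1096 + 332 = 1710 days.

1710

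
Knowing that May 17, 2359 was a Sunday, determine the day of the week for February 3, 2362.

Saturday

Day-of-year of May 17, 2359: 137.
Day-of-year of February 3, 2362: 34.
2359 has 365 days, so 365 − 137 = 228 days remain in 2359.
Full years: 2360: 366; 2361: 365. Sum = 731.
Total: 228 + 731 + 34 = 993 days.
993 mod 7 = 6, so 6 days after Sunday is Saturday.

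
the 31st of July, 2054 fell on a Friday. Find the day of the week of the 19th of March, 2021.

Count forward from the earlier date (March 19, 2021) to the later (July 31, 2054):
From March 19, 2021 to March 19, 2054: 33 years, of which 8 contain a Feb 29 — 25×365 + 8×366 = 12053 days.
March 2054: 31 − 19 = 12 days remain.
Then April (30), May (31), June (30): 30 + 31 + 30 = 91 days.
July 1–31, 2054: 31 days.
Residual: 134 days.
Total: 12187 days.
12187 is a multiple of 7, so the 19th of March, 2021 falls on the same weekday: Friday.

Friday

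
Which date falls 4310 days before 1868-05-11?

1856-07-23

Count 4310 days before May 11, 1868:
From July 23, 1856 to July 23, 1867: 11 years, of which 2 contain a Feb 29 — 9×365 + 2×366 = 4017 days.
July 1867: 31 − 23 = 8 days remain.
Then 9 full months totalling 274 days.
May 1–11, 1868: 11 days.
Residual: 293 days.
Total: 4310 days.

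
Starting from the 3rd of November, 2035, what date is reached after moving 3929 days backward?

the 30th of January, 2025

Count 3929 days before November 3, 2035:
From January 30, 2025 to January 30, 2035: 10 years, of which 2 contain a Feb 29 — 8×365 + 2×366 = 3652 days.
January 2035: 31 − 30 = 1 day remains.
Then 9 full months totalling 273 days.
November 1–3, 2035: 3 days.
Residual: 277 days.
Total: 3929 days.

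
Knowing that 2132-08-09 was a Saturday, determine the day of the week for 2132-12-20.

August 2132: 31 − 9 = 22 days remain.
Then September (30), October (31), November (30): 30 + 31 + 30 = 91 days.
December 1–20, 2132: 20 days.
Total: 22 + 91 + 20 = 133 days.
133 is a multiple of 7, so 2132-12-20 falls on the same weekday: Saturday.

Saturday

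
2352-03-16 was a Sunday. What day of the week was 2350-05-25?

Count forward from the earlier date (May 25, 2350) to the later (March 16, 2352):
Day-of-year of May 25, 2350: 145.
Day-of-year of March 16, 2352: 76.
2350 has 365 days, so 365 − 145 = 220 days remain in 2350.
Full years: 2351: 365. Sum = 365.
Total: 220 + 365 + 76 = 661 days.
661 mod 7 = 3, so 3 days before Sunday is Thursday.

Thursday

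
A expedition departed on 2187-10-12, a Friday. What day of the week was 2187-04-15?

Count forward from the earlier date (April 15, 2187) to the later (October 12, 2187):
April 2187: 30 − 15 = 15 days remain.
Then May (31), June (30), July (31), August (31), September (30): 31 + 30 + 31 + 31 + 30 = 153 days.
October 1–12, 2187: 12 days.
Total: 15 + 153 + 12 = 180 days.
180 mod 7 = 5, so 5 days before Friday is Sunday.

Sunday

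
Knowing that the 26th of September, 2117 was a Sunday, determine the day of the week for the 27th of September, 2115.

Count forward from the earlier date (September 27, 2115) to the later (September 26, 2117):
September 2115: 30 − 27 = 3 days remain.
Then 23 full months totalling 701 days.
September 1–26, 2117: 26 days.
Total: 3 + 701 + 26 = 730 days.
730 mod 7 = 2, so 2 days before Sunday is Friday.

Friday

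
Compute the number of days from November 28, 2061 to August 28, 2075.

5021

Day-of-year of November 28, 2061: 332.
Day-of-year of August 28, 2075: 240.
2061 has 365 days, so 365 − 332 = 33 days remain in 2061.
Full years 2062–2074: 10 common + 3 leap = 10×365 + 3×366 = 4748 days.
Total: 33 + 4748 + 240 = 5021 days.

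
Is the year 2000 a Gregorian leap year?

2000 is a leap year (divisible by 400).

Yes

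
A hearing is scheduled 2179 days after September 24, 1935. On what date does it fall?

September 11, 1941

Count 2179 days after September 24, 1935:
September 24, 1935 → September 24, 1936: 366 days (1936 is a leap year).
September 24, 1936 → September 24, 1937: 365 days.
September 24, 1937 → September 24, 1938: 365 days.
September 24, 1938 → September 24, 1939: 365 days.
September 24, 1939 → September 24, 1940: 366 days (1940 is a leap year).
September 1940: 30 − 24 = 6 days remain.
Then 11 full months totalling 335 days.
September 1–11, 1941: 11 days.
Residual: 352 days.
Total: 2179 days.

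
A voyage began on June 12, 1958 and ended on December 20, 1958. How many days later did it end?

June 1958: 30 − 12 = 18 days remain.
Then July (31), August (31), September (30), October (31), November (30): 31 + 31 + 30 + 31 + 30 = 153 days.
December 1–20, 1958: 20 days.
Total: 18 + 153 + 20 = 191 days.

191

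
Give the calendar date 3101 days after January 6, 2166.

July 4, 2174

Count 3101 days after January 6, 2166:
From January 6, 2166 to January 6, 2174: 8 years, of which 2 contain a Feb 29 — 6×365 + 2×366 = 2922 days.
January 2174: 31 − 6 = 25 days remain.
Then February 2174 (28), March (31), April (30), May (31), June (30): 28 + 31 + 30 + 31 + 30 = 150 days.
July 1–4, 2174: 4 days.
Residual: 179 days.
Total: 3101 days.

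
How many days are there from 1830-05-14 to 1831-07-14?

426

Day-of-year of May 14, 1830: 134.
Day-of-year of July 14, 1831: 195.
1830 has 365 days, so 365 − 134 = 231 days remain in 1830.
Total: 231 + 195 = 426 days.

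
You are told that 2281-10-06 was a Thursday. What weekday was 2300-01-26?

Friday

From October 6, 2281 to October 6, 2299: 18 years, of which 4 contain a Feb 29 — 14×365 + 4×366 = 6574 days.
October 2299: 31 − 6 = 25 days remain.
Then November (30), December (31): 30 + 31 = 61 days.
January 1–26, 2300: 26 days.
Residual: 112 days.
Total: 6686 days.
6686 mod 7 = 1, so 1 day after Thursday is Friday.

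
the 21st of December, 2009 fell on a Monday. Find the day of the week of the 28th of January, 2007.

Sunday

Count forward from the earlier date (January 28, 2007) to the later (December 21, 2009):
January 28, 2007 → January 28, 2008: 365 days.
January 28, 2008 → January 28, 2009: 366 days (2008 is a leap year).
January 2009: 31 − 28 = 3 days remain.
Then 10 full months totalling 303 days.
December 1–21, 2009: 21 days.
Residual: 327 days.
Total: 1058 days.
1058 mod 7 = 1, so 1 day before Monday is Sunday.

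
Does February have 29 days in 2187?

2187 is not a leap year.

No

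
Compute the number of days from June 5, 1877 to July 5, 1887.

From June 5, 1877 to June 5, 1887: 10 years, of which 2 contain a Feb 29 — 8×365 + 2×366 = 3652 days.
June 1887: 30 − 5 = 25 days remain.
July 1–5, 1887: 5 days.
Residual: 30 days.
Total: 3682 days.

3682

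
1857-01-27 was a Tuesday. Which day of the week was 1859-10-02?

January 1857: 31 − 27 = 4 days remain.
Then 32 full months totalling 972 days.
October 1–2, 1859: 2 days.
Total: 4 + 972 + 2 = 978 days.
978 mod 7 = 5, so 5 days after Tuesday is Sunday.

Sunday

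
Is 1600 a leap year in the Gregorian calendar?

1600 is a leap year (divisible by 400).

Yes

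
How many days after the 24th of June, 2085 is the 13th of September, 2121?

13229

Day-of-year of June 24, 2085: 175.
Day-of-year of September 13, 2121: 256.
2085 has 365 days, so 365 − 175 = 190 days remain in 2085.
Full years 2086–2120: 27 common + 8 leap = 27×365 + 8×366 = 12783 days.
Total: 190 + 12783 + 256 = 13229 days.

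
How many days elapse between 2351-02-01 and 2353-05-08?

February 1, 2351 → February 1, 2352: 365 days.
February 1, 2352 → February 1, 2353: 366 days (2352 is a leap year).
February 2353: 28 − 1 = 27 days remain (2353 is not a leap year, so February has 28 days).
Then March (31), April (30): 31 + 30 = 61 days.
May 1–8, 2353: 8 days.
Residual: 96 days.
Total: 827 days.

827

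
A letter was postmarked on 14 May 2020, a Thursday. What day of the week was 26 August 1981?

Count forward from the earlier date (August 26, 1981) to the later (May 14, 2020):
From August 26, 1981 to August 26, 2019: 38 years, of which 9 contain a Feb 29 — 29×365 + 9×366 = 13879 days.
(2000 is a leap year (divisible by 400).)
August 2019: 31 − 26 = 5 days remain.
Then September (30), October (31), November (30), December (31), January (31), February 2020 (29), March (31), April (30): 30 + 31 + 30 + 31 + 31 + 29 + 31 + 30 = 243 days.
May 1–14, 2020: 14 days.
Residual: 262 days.
Total: 14141 days.
14141 mod 7 = 1, so 1 day before Thursday is Wednesday.

Wednesday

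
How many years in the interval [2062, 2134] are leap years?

17

Years divisible by 4: 2064, 2068, …, 2132 — 18 in all.
Of these, 2100 is divisible by 100 but not 400, so not leap.
Leap years: 18 − 1 = 17.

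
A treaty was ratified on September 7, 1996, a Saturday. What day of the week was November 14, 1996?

September 1996: 30 − 7 = 23 days remain.
Then October (31): 31 days.
November 1–14, 1996: 14 days.
Total: 23 + 31 + 14 = 68 days.
68 mod 7 = 5, so 5 days after Saturday is Thursday.

Thursday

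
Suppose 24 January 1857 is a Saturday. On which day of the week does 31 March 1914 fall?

Tuesday

Day-of-year of January 24, 1857: 24.
Day-of-year of March 31, 1914: 90.
1857 has 365 days, so 365 − 24 = 341 days remain in 1857.
Full years 1858–1913: 43 common + 13 leap = 43×365 + 13×366 = 20453 days.
Total: 341 + 20453 + 90 = 20884 days.
20884 mod 7 = 3, so 3 days after Saturday is Tuesday.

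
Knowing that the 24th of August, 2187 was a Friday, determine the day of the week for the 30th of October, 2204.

Tuesday

From August 24, 2187 to August 24, 2204: 17 years, of which 4 contain a Feb 29 — 13×365 + 4×366 = 6209 days.
(2200 is not a leap year (divisible by 100 but not 400).)
August 2204: 31 − 24 = 7 days remain.
Then September (30): 30 days.
October 1–30, 2204: 30 days.
Residual: 67 days.
Total: 6276 days.
6276 mod 7 = 4, so 4 days after Friday is Tuesday.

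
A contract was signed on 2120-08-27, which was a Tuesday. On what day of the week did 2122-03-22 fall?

Sunday

August 2120: 31 − 27 = 4 days remain.
Then 18 full months totalling 546 days.
March 1–22, 2122: 22 days.
Total: 4 + 546 + 22 = 572 days.
572 mod 7 = 5, so 5 days after Tuesday is Sunday.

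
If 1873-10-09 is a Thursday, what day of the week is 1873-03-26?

Wednesday

Count forward from the earlier date (March 26, 1873) to the later (October 9, 1873):
March 1873: 31 − 26 = 5 days remain.
Then April (30), May (31), June (30), July (31), August (31), September (30): 30 + 31 + 30 + 31 + 31 + 30 = 183 days.
October 1–9, 1873: 9 days.
Total: 5 + 183 + 9 = 197 days.
197 mod 7 = 1, so 1 day before Thursday is Wednesday.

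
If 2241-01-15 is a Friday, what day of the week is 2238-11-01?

Count forward from the earlier date (November 1, 2238) to the later (January 15, 2241):
November 1, 2238 → November 1, 2239: 365 days.
November 1, 2239 → November 1, 2240: 366 days (2240 is a leap year).
November 2240: 30 − 1 = 29 days remain.
Then December (31): 31 days.
January 1–15, 2241: 15 days.
Residual: 75 days.
Total: 806 days.
806 mod 7 = 1, so 1 day before Friday is Thursday.

Thursday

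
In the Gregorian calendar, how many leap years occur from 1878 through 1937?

Years divisible by 4: 1880, 1884, …, 1936 — 15 in all.
Of these, 1900 is divisible by 100 but not 400, so not leap.
Leap years: 15 − 1 = 14.

14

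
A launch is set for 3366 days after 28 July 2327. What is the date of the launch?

14 October 2336

Count 3366 days after July 28, 2327:
From July 28, 2327 to July 28, 2336: 9 years, of which 3 contain a Feb 29 — 6×365 + 3×366 = 3288 days.
July 2336: 31 − 28 = 3 days remain.
Then August (31), September (30): 31 + 30 = 61 days.
October 1–14, 2336: 14 days.
Residual: 78 days.
Total: 3366 days.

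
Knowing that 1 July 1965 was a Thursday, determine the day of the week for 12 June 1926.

Saturday

Count forward from the earlier date (June 12, 1926) to the later (July 1, 1965):
Day-of-year of June 12, 1926: 163.
Day-of-year of July 1, 1965: 182.
1926 has 365 days, so 365 − 163 = 202 days remain in 1926.
Full years 1927–1964: 28 common + 10 leap = 28×365 + 10×366 = 13880 days.
Total: 202 + 13880 + 182 = 14264 days.
14264 mod 7 = 5, so 5 days before Thursday is Saturday.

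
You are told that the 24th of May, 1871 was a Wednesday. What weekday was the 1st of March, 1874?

Day-of-year of May 24, 1871: 144.
Day-of-year of March 1, 1874: 60.
1871 has 365 days, so 365 − 144 = 221 days remain in 1871.
Full years: 1872: 366; 1873: 365. Sum = 731.
Total: 221 + 731 + 60 = 1012 days.
1012 mod 7 = 4, so 4 days after Wednesday is Sunday.

Sunday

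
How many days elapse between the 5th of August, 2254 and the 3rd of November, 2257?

1186

August 5, 2254 → August 5, 2255: 365 days.
August 5, 2255 → August 5, 2256: 366 days (2256 is a leap year).
August 5, 2256 → August 5, 2257: 365 days.
August 2257: 31 − 5 = 26 days remain.
Then September (30), October (31): 30 + 31 = 61 days.
November 1–3, 2257: 3 days.
Residual: 90 days.
Total: 1186 days.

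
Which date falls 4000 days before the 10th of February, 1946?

the 28th of February, 1935

Count 4000 days before February 10, 1946:
From February 28, 1935 to February 28, 1945: 10 years, of which 3 contain a Feb 29 — 7×365 + 3×366 = 3653 days.
February 1945: 28 − 28 = 0 days remain (1945 is not a leap year, so February has 28 days).
Then 11 full months totalling 337 days.
February 1–10, 1946: 10 days (1946 is not a leap year).
Residual: 347 days.
Total: 4000 days.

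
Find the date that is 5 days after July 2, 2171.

July 7, 2171

Count 5 days after July 2, 2171:
Within July 2171: 7 − 2 = 5 days.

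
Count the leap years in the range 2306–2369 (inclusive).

16

Years divisible by 4: 2308, 2312, …, 2368 — 16 in all.
No century exceptions apply. Count: 16.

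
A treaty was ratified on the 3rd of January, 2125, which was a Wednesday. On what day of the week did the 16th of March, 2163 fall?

Day-of-year of January 3, 2125: 3.
Day-of-year of March 16, 2163: 75.
2125 has 365 days, so 365 − 3 = 362 days remain in 2125.
Full years 2126–2162: 28 common + 9 leap = 28×365 + 9×366 = 13514 days.
Total: 362 + 13514 + 75 = 13951 days.
13951 is a multiple of 7, so the 16th of March, 2163 falls on the same weekday: Wednesday.

Wednesday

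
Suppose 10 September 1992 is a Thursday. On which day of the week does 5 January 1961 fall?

Count forward from the earlier date (January 5, 1961) to the later (September 10, 1992):
From January 5, 1961 to January 5, 1992: 31 years, of which 7 contain a Feb 29 — 24×365 + 7×366 = 11322 days.
January 1992: 31 − 5 = 26 days remain.
Then February 1992 (29), March (31), April (30), May (31), June (30), July (31), August (31): 29 + 31 + 30 + 31 + 30 + 31 + 31 = 213 days.
September 1–10, 1992: 10 days.
Residual: 249 days.
Total: 11571 days.
11571 is a multiple of 7, so 5 January 1961 falls on the same weekday: Thursday.

Thursday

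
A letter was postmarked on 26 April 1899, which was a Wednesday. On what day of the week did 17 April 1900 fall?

Tuesday

April 1899: 30 − 26 = 4 days remain.
Then 11 full months totalling 335 days.
April 1–17, 1900: 17 days.
Total: 4 + 335 + 17 = 356 days.
356 mod 7 = 6, so 6 days after Wednesday is Tuesday.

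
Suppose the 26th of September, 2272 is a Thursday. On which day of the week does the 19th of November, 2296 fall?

Thursday

Day-of-year of September 26, 2272: 270.
Day-of-year of November 19, 2296: 324.
2272 has 366 days, so 366 − 270 = 96 days remain in 2272.
Full years 2273–2295: 18 common + 5 leap = 18×365 + 5×366 = 8400 days.
Total: 96 + 8400 + 324 = 8820 days.
8820 is a multiple of 7, so the 19th of November, 2296 falls on the same weekday: Thursday.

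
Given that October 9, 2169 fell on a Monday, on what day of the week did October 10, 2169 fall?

Tuesday

Within October 2169: 10 − 9 = 1 day.
1 mod 7 = 1, so 1 day after Monday is Tuesday.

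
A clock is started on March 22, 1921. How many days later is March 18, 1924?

1092

Day-of-year of March 22, 1921: 81.
Day-of-year of March 18, 1924: 78.
1921 has 365 days, so 365 − 81 = 284 days remain in 1921.
Full years: 1922: 365; 1923: 365. Sum = 730.
Total: 284 + 730 + 78 = 1092 days.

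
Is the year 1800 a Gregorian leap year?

1800 is not a leap year (divisible by 100 but not 400).

No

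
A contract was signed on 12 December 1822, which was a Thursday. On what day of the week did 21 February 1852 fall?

Saturday

Day-of-year of December 12, 1822: 346.
Day-of-year of February 21, 1852: 52.
1822 has 365 days, so 365 − 346 = 19 days remain in 1822.
Full years 1823–1851: 22 common + 7 leap = 22×365 + 7×366 = 10592 days.
Total: 19 + 10592 + 52 = 10663 days.
10663 mod 7 = 2, so 2 days after Thursday is Saturday.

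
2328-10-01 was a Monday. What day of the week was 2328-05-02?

Count forward from the earlier date (May 2, 2328) to the later (October 1, 2328):
May 2328: 31 − 2 = 29 days remain.
Then June (30), July (31), August (31), September (30): 30 + 31 + 31 + 30 = 122 days.
October 1, 2328: 1 day.
Total: 29 + 122 + 1 = 152 days.
152 mod 7 = 5, so 5 days before Monday is Wednesday.

Wednesday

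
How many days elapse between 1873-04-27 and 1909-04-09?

13130

Day-of-year of April 27, 1873: 117.
Day-of-year of April 9, 1909: 99.
1873 has 365 days, so 365 − 117 = 248 days remain in 1873.
Full years 1874–1908: 27 common + 8 leap = 27×365 + 8×366 = 12783 days.
Total: 248 + 12783 + 99 = 13130 days.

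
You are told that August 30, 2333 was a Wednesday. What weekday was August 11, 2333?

Count forward from the earlier date (August 11, 2333) to the later (August 30, 2333):
Within August 2333: 30 − 11 = 19 days.
19 mod 7 = 5, so 5 days before Wednesday is Friday.

Friday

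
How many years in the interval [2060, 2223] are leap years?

39

Years divisible by 4: 2060, 2064, …, 2220 — 41 in all.
Of these, 2100, 2200 are divisible by 100 but not 400, so not leap.
Leap years: 41 − 2 = 39.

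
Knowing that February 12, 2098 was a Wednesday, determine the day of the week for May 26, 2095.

Thursday

Count forward from the earlier date (May 26, 2095) to the later (February 12, 2098):
Day-of-year of May 26, 2095: 146.
Day-of-year of February 12, 2098: 43.
2095 has 365 days, so 365 − 146 = 219 days remain in 2095.
Full years: 2096: 366; 2097: 365. Sum = 731.
Total: 219 + 731 + 43 = 993 days.
993 mod 7 = 6, so 6 days before Wednesday is Thursday.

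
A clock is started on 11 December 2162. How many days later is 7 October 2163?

December 2162: 31 − 11 = 20 days remain.
Then 9 full months totalling 273 days.
October 1–7, 2163: 7 days.
Residual: 300 days.
Total: 300 days.

300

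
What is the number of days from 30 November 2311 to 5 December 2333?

8041

Day-of-year of November 30, 2311: 334.
Day-of-year of December 5, 2333: 339.
2311 has 365 days, so 365 − 334 = 31 days remain in 2311.
Full years 2312–2332: 15 common + 6 leap = 15×365 + 6×366 = 7671 days.
Total: 31 + 7671 + 339 = 8041 days.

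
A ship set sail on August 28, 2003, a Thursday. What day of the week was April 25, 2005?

Monday

Day-of-year of August 28, 2003: 240.
Day-of-year of April 25, 2005: 115.
2003 has 365 days, so 365 − 240 = 125 days remain in 2003.
Full years: 2004: 366. Sum = 366.
Total: 125 + 366 + 115 = 606 days.
606 mod 7 = 4, so 4 days after Thursday is Monday.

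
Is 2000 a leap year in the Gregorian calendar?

Yes

2000 is a leap year (divisible by 400).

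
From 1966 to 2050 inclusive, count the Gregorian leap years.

Years divisible by 4: 1968, 1972, …, 2048 — 21 in all.
2000 is divisible by 400, so still leap.
No century exceptions apply. Count: 21.

21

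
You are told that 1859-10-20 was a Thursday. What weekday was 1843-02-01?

Count forward from the earlier date (February 1, 1843) to the later (October 20, 1859):
From February 1, 1843 to February 1, 1859: 16 years, of which 4 contain a Feb 29 — 12×365 + 4×366 = 5844 days.
February 1859: 28 − 1 = 27 days remain (1859 is not a leap year, so February has 28 days).
Then March (31), April (30), May (31), June (30), July (31), August (31), September (30): 31 + 30 + 31 + 30 + 31 + 31 + 30 = 214 days.
October 1–20, 1859: 20 days.
Residual: 261 days.
Total: 6105 days.
6105 mod 7 = 1, so 1 day before Thursday is Wednesday.

Wednesday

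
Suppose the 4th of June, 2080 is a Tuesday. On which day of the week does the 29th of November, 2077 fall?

Count forward from the earlier date (November 29, 2077) to the later (June 4, 2080):
November 29, 2077 → November 29, 2078: 365 days.
November 29, 2078 → November 29, 2079: 365 days.
November 2079: 30 − 29 = 1 day remains.
Then December (31), January (31), February 2080 (29), March (31), April (30), May (31): 31 + 31 + 29 + 31 + 30 + 31 = 183 days.
June 1–4, 2080: 4 days.
Residual: 188 days.
Total: 918 days.
918 mod 7 = 1, so 1 day before Tuesday is Monday.

Monday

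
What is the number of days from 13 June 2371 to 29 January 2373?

June 2371: 30 − 13 = 17 days remain.
Then 18 full months totalling 550 days.
January 1–29, 2373: 29 days.
Total: 17 + 550 + 29 = 596 days.

596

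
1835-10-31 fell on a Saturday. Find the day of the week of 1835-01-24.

Count forward from the earlier date (January 24, 1835) to the later (October 31, 1835):
January 1835: 31 − 24 = 7 days remain.
Then February 1835 (28), March (31), April (30), May (31), June (30), July (31), August (31), September (30): 28 + 31 + 30 + 31 + 30 + 31 + 31 + 30 = 242 days.
October 1–31, 1835: 31 days.
Total: 7 + 242 + 31 = 280 days.
280 is a multiple of 7, so 1835-01-24 falls on the same weekday: Saturday.

Saturday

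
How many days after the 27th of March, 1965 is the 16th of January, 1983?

Day-of-year of March 27, 1965: 86.
Day-of-year of January 16, 1983: 16.
1965 has 365 days, so 365 − 86 = 279 days remain in 1965.
Full years 1966–1982: 13 common + 4 leap = 13×365 + 4×366 = 6209 days.
Total: 279 + 6209 + 16 = 6504 days.

6504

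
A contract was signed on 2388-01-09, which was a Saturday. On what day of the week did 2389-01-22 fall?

January 9, 2388 → January 9, 2389: 366 days (2388 is a leap year).
Within January 2389: 22 − 9 = 13 days.
Total: 379 days.
379 mod 7 = 1, so 1 day after Saturday is Sunday.

Sunday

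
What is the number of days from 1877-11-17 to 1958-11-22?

29589

From November 17, 1877 to November 17, 1958: 81 years, of which 19 contain a Feb 29 — 62×365 + 19×366 = 29584 days.
(1900 is not a leap year (divisible by 100 but not 400).)
Within November 1958: 22 − 17 = 5 days.
Total: 29589 days.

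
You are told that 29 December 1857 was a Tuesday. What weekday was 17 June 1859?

Friday

Day-of-year of December 29, 1857: 363.
Day-of-year of June 17, 1859: 168.
1857 has 365 days, so 365 − 363 = 2 days remain in 1857.
Full years: 1858: 365. Sum = 365.
Total: 2 + 365 + 168 = 535 days.
535 mod 7 = 3, so 3 days after Tuesday is Friday.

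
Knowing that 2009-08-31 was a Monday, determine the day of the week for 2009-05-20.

Count forward from the earlier date (May 20, 2009) to the later (August 31, 2009):
May 2009: 31 − 20 = 11 days remain.
Then June (30), July (31): 30 + 31 = 61 days.
August 1–31, 2009: 31 days.
Total: 11 + 61 + 31 = 103 days.
103 mod 7 = 5, so 5 days before Monday is Wednesday.

Wednesday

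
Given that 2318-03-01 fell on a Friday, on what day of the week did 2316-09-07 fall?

Count forward from the earlier date (September 7, 2316) to the later (March 1, 2318):
September 2316: 30 − 7 = 23 days remain.
Then 17 full months totalling 516 days.
March 1, 2318: 1 day.
Total: 23 + 516 + 1 = 540 days.
540 mod 7 = 1, so 1 day before Friday is Thursday.

Thursday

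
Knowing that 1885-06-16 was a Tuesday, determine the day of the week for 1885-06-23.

Within June 1885: 23 − 16 = 7 days.
7 is a multiple of 7, so 1885-06-23 falls on the same weekday: Tuesday.

Tuesday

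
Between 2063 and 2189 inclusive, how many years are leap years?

Years divisible by 4: 2064, 2068, …, 2188 — 32 in all.
Of these, 2100 is divisible by 100 but not 400, so not leap.
Leap years: 32 − 1 = 31.

31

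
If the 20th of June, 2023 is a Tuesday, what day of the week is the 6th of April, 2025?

Sunday

Day-of-year of June 20, 2023: 171.
Day-of-year of April 6, 2025: 96.
2023 has 365 days, so 365 − 171 = 194 days remain in 2023.
Full years: 2024: 366. Sum = 366.
Total: 194 + 366 + 96 = 656 days.
656 mod 7 = 5, so 5 days after Tuesday is Sunday.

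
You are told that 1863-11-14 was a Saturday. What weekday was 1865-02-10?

Friday

November 1863: 30 − 14 = 16 days remain.
Then 14 full months totalling 428 days.
February 1–10, 1865: 10 days (1865 is not a leap year).
Total: 16 + 428 + 10 = 454 days.
454 mod 7 = 6, so 6 days after Saturday is Friday.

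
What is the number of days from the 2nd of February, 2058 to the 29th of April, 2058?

February 2058: 28 − 2 = 26 days remain (2058 is not a leap year, so February has 28 days).
Then March (31): 31 days.
April 1–29, 2058: 29 days.
Total: 26 + 31 + 29 = 86 days.

86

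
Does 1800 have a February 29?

1800 is not a leap year (divisible by 100 but not 400).

No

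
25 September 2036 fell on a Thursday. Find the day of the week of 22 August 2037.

Day-of-year of September 25, 2036: 269.
Day-of-year of August 22, 2037: 234.
2036 has 366 days, so 366 − 269 = 97 days remain in 2036.
Total: 97 + 234 = 331 days.
331 mod 7 = 2, so 2 days after Thursday is Saturday.

Saturday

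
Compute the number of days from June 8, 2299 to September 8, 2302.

1187

Day-of-year of June 8, 2299: 159.
Day-of-year of September 8, 2302: 251.
2299 has 365 days, so 365 − 159 = 206 days remain in 2299.
Full years: 2300: 365; 2301: 365. Sum = 730.
Total: 206 + 730 + 251 = 1187 days.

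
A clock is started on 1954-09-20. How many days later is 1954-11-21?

62

September 1954: 30 − 20 = 10 days remain.
Then October (31): 31 days.
November 1–21, 1954: 21 days.
Total: 10 + 31 + 21 = 62 days.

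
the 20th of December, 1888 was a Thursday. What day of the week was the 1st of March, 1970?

Sunday

From December 20, 1888 to December 20, 1969: 81 years, of which 19 contain a Feb 29 — 62×365 + 19×366 = 29584 days.
(1900 is not a leap year (divisible by 100 but not 400).)
December 1969: 31 − 20 = 11 days remain.
Then January (31), February 1970 (28): 31 + 28 = 59 days.
March 1, 1970: 1 day.
Residual: 71 days.
Total: 29655 days.
29655 mod 7 = 3, so 3 days after Thursday is Sunday.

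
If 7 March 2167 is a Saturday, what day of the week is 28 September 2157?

Count forward from the earlier date (September 28, 2157) to the later (March 7, 2167):
Day-of-year of September 28, 2157: 271.
Day-of-year of March 7, 2167: 66.
2157 has 365 days, so 365 − 271 = 94 days remain in 2157.
Full years 2158–2166: 7 common + 2 leap = 7×365 + 2×366 = 3287 days.
Total: 94 + 3287 + 66 = 3447 days.
3447 mod 7 = 3, so 3 days before Saturday is Wednesday.

Wednesday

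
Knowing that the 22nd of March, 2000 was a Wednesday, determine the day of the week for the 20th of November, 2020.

Friday

From March 22, 2000 to March 22, 2020: 20 years, of which 5 contain a Feb 29 — 15×365 + 5×366 = 7305 days.
March 2020: 31 − 22 = 9 days remain.
Then April (30), May (31), June (30), July (31), August (31), September (30), October (31): 30 + 31 + 30 + 31 + 31 + 30 + 31 = 214 days.
November 1–20, 2020: 20 days.
Residual: 243 days.
Total: 7548 days.
7548 mod 7 = 2, so 2 days after Wednesday is Friday.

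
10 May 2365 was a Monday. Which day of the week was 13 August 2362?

Monday

Count forward from the earlier date (August 13, 2362) to the later (May 10, 2365):
August 13, 2362 → August 13, 2363: 365 days.
August 13, 2363 → August 13, 2364: 366 days (2364 is a leap year).
August 2364: 31 − 13 = 18 days remain.
Then September (30), October (31), November (30), December (31), January (31), February 2365 (28), March (31), April (30): 30 + 31 + 30 + 31 + 31 + 28 + 31 + 30 = 242 days.
May 1–10, 2365: 10 days.
Residual: 270 days.
Total: 1001 days.
1001 is a multiple of 7, so 13 August 2362 falls on the same weekday: Monday.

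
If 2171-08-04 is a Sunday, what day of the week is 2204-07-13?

Friday

From August 4, 2171 to August 4, 2203: 32 years, of which 7 contain a Feb 29 — 25×365 + 7×366 = 11687 days.
(2200 is not a leap year (divisible by 100 but not 400).)
August 2203: 31 − 4 = 27 days remain.
Then 10 full months totalling 304 days.
July 1–13, 2204: 13 days.
Residual: 344 days.
Total: 12031 days.
12031 mod 7 = 5, so 5 days after Sunday is Friday.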